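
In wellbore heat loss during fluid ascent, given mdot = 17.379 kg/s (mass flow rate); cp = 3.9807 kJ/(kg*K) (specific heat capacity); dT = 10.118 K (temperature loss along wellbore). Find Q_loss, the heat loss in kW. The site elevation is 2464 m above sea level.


Q_loss = mdot * cp * dT
Q_loss = 17.379 * 3.9807 * 10.118
Q_loss = 699.97 kW


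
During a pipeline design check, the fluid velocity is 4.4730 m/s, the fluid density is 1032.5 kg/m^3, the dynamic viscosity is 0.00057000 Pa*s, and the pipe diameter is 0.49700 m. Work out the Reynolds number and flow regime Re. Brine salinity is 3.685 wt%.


Step 1: Re = rho*vel*D/mu = 1032.5*4.473*0.497/0.00057 = 4.0269e+06
Step 2: Re = 4.0269e+06 > 4000, so flow is turbulent.
Re = 4.0269e+06 (turbulent)


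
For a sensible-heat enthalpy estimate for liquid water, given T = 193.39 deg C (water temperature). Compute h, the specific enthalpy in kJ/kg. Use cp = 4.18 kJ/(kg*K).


h = cp * T
h = 4.18 * 193.39
h = 808.37 kJ/kg


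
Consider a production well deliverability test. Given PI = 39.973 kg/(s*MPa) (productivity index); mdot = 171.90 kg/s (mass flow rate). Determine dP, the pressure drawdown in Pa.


dP = mdot * 1000 / PI
dP = 171.90 * 1000 / 39.973
dP = 4300.403 kPa
Convert: 4300.403 kPa * 1000.0 = 4.3004e+06 Pa
dP = 4.3004e+06 Pa


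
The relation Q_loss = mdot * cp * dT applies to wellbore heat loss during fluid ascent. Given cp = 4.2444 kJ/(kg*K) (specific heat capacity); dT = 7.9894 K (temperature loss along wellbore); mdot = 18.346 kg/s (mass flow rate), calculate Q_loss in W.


Q_loss = mdot * cp * dT
Q_loss = 18.346 * 4.2444 * 7.9894
Q_loss = 622.1167 kW
Convert: 622.1167 kW * 1000.0 = 6.2212e+05 W
Q_loss = 6.2212e+05 W


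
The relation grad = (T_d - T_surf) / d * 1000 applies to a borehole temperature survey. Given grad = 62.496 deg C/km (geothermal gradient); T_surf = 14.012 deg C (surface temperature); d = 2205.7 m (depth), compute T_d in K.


T_d = T_surf + grad * d / 1000
T_d = 14.012 + 62.496 * 2205.7 / 1000
T_d = 151.8594 deg C
Convert to K: 151.8594 + 273.15 = 425.01 K
T_d = 425.01 K


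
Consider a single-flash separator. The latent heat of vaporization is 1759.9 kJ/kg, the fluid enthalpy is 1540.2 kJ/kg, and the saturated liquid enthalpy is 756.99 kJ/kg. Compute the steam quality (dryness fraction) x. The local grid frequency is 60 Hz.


x = (h - hf) / hfg
x = (1540.2 - 756.99) / 1759.9
x = 0.44503


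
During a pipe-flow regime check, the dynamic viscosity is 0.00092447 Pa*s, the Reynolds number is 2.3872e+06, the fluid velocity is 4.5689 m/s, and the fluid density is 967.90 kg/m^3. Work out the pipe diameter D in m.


D = Re * mu / (rho * vel)
D = 2.3872e+06 * 0.00092447 / (967.90 * 4.5689)
D = 0.49904 m


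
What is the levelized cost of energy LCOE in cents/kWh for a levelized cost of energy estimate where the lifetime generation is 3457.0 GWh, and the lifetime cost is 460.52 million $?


LCOE = C_tot / E_tot * 100
LCOE = 460.52 / 3457.0 * 100
LCOE = 13.321 cents/kWh


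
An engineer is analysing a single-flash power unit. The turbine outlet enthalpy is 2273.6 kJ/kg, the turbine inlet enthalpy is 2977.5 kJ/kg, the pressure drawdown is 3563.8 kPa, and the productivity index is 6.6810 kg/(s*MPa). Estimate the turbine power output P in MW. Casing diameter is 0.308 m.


Step 1: mdot = PI * dP / 1000 = 6.681 * 3563.8 / 1000 = 23.80975 kg/s
Step 2: P = mdot*(h_in - h_out)/1000 = 23.80975*(2977.5 - 2273.6)/1000 = 16.760 MW
P = 16.760 MW


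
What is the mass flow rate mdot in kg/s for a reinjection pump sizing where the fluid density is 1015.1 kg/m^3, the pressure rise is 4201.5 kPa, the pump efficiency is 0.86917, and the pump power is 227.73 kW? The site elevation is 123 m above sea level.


mdot = P_pump * rho * eta / dP
mdot = 227.73 * 1015.1 * 0.86917 / 4201.5
mdot = 47.822 kg/s


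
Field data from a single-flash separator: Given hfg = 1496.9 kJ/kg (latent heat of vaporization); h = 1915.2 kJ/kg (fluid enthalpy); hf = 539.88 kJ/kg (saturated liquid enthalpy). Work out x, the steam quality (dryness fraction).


x = (h - hf) / hfg
x = (1915.2 - 539.88) / 1496.9
x = 0.91878


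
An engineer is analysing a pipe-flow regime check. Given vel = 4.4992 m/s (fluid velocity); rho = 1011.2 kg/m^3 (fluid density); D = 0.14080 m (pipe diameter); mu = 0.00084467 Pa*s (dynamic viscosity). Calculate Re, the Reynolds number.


Re = rho * vel * D / mu
Re = 1011.2 * 4.4992 * 0.14080 / 0.00084467
Re = 7.5838e+05


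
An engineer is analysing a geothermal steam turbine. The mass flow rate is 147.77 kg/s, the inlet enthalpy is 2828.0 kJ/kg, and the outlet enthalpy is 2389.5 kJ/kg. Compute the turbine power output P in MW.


P = mdot * (h_in - h_out) / 1000
P = 147.77 * (2828.0 - 2389.5) / 1000
P = 64.797 MW


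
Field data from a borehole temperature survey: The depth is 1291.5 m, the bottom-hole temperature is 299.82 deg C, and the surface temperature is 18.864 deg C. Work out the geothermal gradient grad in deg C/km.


grad = (T_d - T_surf) / d * 1000
grad = (299.82 - 18.864) / 1291.5 * 1000
grad = 217.54 deg C/km


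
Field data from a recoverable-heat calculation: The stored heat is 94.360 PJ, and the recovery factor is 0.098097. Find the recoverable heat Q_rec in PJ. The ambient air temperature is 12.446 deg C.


Q_rec = Q_s * RF
Q_rec = 94.360 * 0.098097
Q_rec = 9.2564 PJ


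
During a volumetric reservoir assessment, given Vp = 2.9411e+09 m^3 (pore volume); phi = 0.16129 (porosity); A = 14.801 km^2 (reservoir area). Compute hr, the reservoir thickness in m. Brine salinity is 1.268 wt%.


hr = Vp / (A * 1e6 * phi)
hr = 2.9411e+09 / (14.801 * 1e6 * 0.16129)
hr = 1232.0 m


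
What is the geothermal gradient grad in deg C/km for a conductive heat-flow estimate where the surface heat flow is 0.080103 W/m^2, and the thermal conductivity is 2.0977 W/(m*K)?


grad = q * 1000 / k
grad = 0.080103 * 1000 / 2.0977
grad = 38.186 deg C/km


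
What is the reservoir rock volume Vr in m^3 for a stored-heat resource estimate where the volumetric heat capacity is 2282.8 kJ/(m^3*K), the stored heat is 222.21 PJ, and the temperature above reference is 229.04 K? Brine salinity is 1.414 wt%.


Vr = Q_s * 1e12 / (rhoc * dT)
Vr = 222.21 * 1e12 / (2282.8 * 229.04)
Vr = 4.2500e+08 m^3


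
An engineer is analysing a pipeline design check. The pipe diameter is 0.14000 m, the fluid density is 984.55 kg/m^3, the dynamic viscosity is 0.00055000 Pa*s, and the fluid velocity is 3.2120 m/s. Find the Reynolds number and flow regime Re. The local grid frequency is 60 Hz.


Step 1: Re = rho*vel*D/mu = 984.55*3.212*0.14/0.00055 = 8.0497e+05
Step 2: Re = 8.0497e+05 > 4000, so flow is turbulent.
Re = 8.0497e+05 (turbulent)


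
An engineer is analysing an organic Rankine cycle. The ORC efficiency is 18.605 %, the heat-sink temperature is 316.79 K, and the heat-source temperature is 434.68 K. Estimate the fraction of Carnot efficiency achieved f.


f = (eta_orc/100) / (1 - Tc/Th)
f = (18.605/100) / (1 - 316.79/434.68)
f = 0.68600


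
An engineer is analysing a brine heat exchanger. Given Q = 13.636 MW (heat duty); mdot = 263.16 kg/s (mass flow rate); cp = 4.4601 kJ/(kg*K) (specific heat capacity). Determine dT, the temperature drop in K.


dT = Q * 1000 / (mdot * cp)
dT = 13.636 * 1000 / (263.16 * 4.4601)
dT = 11.618 K


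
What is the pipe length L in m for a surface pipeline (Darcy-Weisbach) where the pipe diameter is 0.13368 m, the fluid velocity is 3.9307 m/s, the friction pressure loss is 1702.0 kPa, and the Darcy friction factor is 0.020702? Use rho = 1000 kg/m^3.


L = dP*1000*D / (f*rho*vel^2/2)
L = 1702.0*1000*0.13368 / (0.020702*1000*3.9307^2/2)
L = 1422.7 m


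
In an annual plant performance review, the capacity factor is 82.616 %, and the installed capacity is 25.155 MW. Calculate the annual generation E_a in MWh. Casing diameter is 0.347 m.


E_a = CF / 100 * cap * 8760
E_a = 82.616 / 100 * 25.155 * 8760
E_a = 1.8205e+05 MWh


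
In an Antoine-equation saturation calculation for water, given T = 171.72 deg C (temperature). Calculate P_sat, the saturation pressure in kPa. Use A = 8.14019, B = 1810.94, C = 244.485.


P_sat = 10^(A - B/(C + T)) / 760 * 0.101325
P_sat = 10^(8.14019 - 1810.94/(244.485 + 171.72)) / 760 * 0.101325
P_sat = 0.8203818 MPa
Convert: 0.8203818 MPa * 1000.0 = 820.38 kPa
P_sat = 820.38 kPa


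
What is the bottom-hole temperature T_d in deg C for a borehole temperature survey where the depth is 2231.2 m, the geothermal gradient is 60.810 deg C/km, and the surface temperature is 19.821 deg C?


T_d = T_surf + grad * d / 1000
T_d = 19.821 + 60.810 * 2231.2 / 1000
T_d = 155.50 deg C


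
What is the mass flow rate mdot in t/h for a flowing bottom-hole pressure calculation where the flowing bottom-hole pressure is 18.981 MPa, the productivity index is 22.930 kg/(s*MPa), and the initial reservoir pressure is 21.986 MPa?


mdot = (P_i - P_wf) * PI
mdot = (21.986 - 18.981) * 22.930
mdot = 68.90465 kg/s
Convert: 68.90465 kg/s * 3.6 = 248.06 t/h
mdot = 248.06 t/h


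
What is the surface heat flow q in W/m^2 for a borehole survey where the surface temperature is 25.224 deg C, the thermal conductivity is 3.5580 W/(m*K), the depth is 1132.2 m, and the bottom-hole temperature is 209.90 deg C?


Step 1: grad = (T_d - T_surf)/d * 1000 = (209.9 - 25.224)/1132.2 * 1000 = 163.1125 deg C/km
Step 2: q = k * grad / 1000 = 3.558 * 163.1125 / 1000 = 0.58035 W/m^2
q = 0.58035 W/m^2


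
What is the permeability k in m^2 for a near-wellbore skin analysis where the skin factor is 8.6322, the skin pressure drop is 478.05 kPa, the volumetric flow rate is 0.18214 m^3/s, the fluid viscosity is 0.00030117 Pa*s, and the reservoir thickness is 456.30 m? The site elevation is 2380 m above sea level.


k = S*q*mu / (2*pi*dP_s*1000*hr)
k = 8.6322*0.18214*0.00030117 / (2*pi*478.05*1000*456.30)
k = 3.4549e-13 m^2


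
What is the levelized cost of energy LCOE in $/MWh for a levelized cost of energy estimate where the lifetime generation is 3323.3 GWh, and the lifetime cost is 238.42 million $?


LCOE = C_tot / E_tot * 100
LCOE = 238.42 / 3323.3 * 100
LCOE = 7.174194 cents/kWh
Convert: 7.174194 cents/kWh * 10.0 = 71.742 $/MWh
LCOE = 71.742 $/MWh


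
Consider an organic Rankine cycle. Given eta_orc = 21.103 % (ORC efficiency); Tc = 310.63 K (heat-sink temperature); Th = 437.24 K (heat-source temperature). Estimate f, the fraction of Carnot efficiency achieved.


f = (eta_orc/100) / (1 - Tc/Th)
f = (21.103/100) / (1 - 310.63/437.24)
f = 0.72878


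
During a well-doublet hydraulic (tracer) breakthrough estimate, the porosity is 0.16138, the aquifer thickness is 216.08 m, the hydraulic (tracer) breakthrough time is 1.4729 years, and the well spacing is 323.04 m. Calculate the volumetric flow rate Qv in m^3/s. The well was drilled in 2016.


Qv = pi*hr*phi*L^2 / (3*t_bt*365.25*86400)
Qv = pi*216.08*0.16138*323.04^2 / (3*1.4729*365.25*86400)
Qv = 0.081984 m^3/s


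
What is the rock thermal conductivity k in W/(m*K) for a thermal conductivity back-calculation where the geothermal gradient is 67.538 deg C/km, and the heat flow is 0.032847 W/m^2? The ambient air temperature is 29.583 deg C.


k = q / (grad / 1000)
k = 0.032847 / (67.538 / 1000)
k = 0.48635 W/(m*K)


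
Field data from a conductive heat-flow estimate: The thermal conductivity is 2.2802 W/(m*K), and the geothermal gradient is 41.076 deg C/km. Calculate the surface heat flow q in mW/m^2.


q = k * grad / 1000
q = 2.2802 * 41.076 / 1000
q = 0.09366150 W/m^2
Convert: 0.09366150 W/m^2 * 1000.0 = 93.661 mW/m^2
q = 93.661 mW/m^2


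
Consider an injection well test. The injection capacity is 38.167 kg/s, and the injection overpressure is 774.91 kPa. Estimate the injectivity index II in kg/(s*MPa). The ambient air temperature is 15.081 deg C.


II = mdot * 1000 / dP
II = 38.167 * 1000 / 774.91
II = 49.253 kg/(s*MPa)


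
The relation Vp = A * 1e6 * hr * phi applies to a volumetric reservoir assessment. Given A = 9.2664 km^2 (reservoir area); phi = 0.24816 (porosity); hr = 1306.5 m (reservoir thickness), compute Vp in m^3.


Vp = A * 1e6 * hr * phi
Vp = 9.2664 * 1e6 * 1306.5 * 0.24816
Vp = 3.0044e+09 m^3


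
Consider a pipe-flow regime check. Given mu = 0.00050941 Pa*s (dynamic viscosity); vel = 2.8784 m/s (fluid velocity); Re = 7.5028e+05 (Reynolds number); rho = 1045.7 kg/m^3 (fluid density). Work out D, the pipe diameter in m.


D = Re * mu / (rho * vel)
D = 7.5028e+05 * 0.00050941 / (1045.7 * 2.8784)
D = 0.12698 m


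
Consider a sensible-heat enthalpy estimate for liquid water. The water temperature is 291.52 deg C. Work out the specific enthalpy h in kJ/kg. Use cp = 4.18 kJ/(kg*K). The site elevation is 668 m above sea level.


h = cp * T
h = 4.18 * 291.52
h = 1218.6 kJ/kg


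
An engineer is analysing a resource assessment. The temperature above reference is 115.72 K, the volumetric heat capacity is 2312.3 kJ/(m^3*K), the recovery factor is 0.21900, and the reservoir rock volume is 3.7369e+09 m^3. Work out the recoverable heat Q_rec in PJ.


Step 1: Q_s = Vr*rhoc*dT/1e12 = 3.7369e+09*2312.3*115.72/1e12 = 999.9173 PJ
Step 2: Q_rec = Q_s * RF = 999.9173 * 0.219 = 218.98 PJ
Q_rec = 218.98 PJ


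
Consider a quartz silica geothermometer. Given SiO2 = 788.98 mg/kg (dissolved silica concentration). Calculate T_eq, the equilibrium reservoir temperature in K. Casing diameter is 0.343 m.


T_eq = 1309 / (5.19 - log10(SiO2)) - 273.15
T_eq = 1309 / (5.19 - log10(788.98)) - 273.15
T_eq = 297.7343 deg C
Convert to K: 297.7343 + 273.15 = 570.88 K
T_eq = 570.88 K


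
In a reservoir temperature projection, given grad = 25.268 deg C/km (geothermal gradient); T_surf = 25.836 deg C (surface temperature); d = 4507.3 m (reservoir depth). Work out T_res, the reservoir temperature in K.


T_res = T_surf + grad * d / 1000
T_res = 25.836 + 25.268 * 4507.3 / 1000
T_res = 139.7265 deg C
Convert to K: 139.7265 + 273.15 = 412.88 K
T_res = 412.88 K


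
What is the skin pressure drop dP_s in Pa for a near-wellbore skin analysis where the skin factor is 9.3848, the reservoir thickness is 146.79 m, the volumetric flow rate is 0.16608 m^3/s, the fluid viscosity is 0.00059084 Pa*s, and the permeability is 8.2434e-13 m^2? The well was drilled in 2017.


dP_s = S * q * mu / (2*pi*k*hr) / 1000
dP_s = 9.3848 * 0.16608 * 0.00059084 / (2*pi*8.2434e-13*146.79) / 1000
dP_s = 1211.238 kPa
Convert: 1211.238 kPa * 1000.0 = 1.2112e+06 Pa
dP_s = 1.2112e+06 Pa


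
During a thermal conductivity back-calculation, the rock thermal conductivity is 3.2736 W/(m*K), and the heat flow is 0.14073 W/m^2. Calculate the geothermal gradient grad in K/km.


grad = q / k * 1000
grad = 0.14073 / 3.2736 * 1000
grad = 42.98937 deg C/km
Convert: 42.98937 deg C/km * 1.0 = 42.989 K/km
grad = 42.989 K/km


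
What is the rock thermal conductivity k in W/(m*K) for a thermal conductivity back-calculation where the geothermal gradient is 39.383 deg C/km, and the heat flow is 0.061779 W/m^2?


k = q / (grad / 1000)
k = 0.061779 / (39.383 / 1000)
k = 1.5687 W/(m*K)


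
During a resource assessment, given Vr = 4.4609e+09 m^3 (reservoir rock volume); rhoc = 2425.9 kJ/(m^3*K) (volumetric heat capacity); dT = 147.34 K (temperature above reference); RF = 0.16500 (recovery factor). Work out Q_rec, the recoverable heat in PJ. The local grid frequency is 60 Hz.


Step 1: Q_s = Vr*rhoc*dT/1e12 = 4.4609e+09*2425.9*147.34/1e12 = 1594.469 PJ
Step 2: Q_rec = Q_s * RF = 1594.469 * 0.165 = 263.09 PJ
Q_rec = 263.09 PJ


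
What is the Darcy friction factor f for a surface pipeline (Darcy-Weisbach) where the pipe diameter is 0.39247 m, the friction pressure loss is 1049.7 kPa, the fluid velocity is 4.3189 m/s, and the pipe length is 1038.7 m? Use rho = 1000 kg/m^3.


f = dP*1000 / ((L/D)*(rho*vel^2/2))
f = 1049.7*1000 / ((1038.7/0.39247)*(1000*4.3189^2/2))
f = 0.042527


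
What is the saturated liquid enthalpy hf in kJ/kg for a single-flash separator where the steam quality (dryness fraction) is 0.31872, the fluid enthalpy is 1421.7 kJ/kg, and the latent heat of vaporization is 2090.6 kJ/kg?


hf = h - x * hfg
hf = 1421.7 - 0.31872 * 2090.6
hf = 755.38 kJ/kg


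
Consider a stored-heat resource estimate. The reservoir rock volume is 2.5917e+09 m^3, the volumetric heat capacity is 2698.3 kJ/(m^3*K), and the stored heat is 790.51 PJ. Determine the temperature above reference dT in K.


dT = Q_s * 1e12 / (Vr * rhoc)
dT = 790.51 * 1e12 / (2.5917e+09 * 2698.3)
dT = 113.04 K


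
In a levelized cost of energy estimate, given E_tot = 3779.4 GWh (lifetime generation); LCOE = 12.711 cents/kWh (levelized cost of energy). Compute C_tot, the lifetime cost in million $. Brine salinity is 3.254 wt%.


C_tot = LCOE / 100 * E_tot
C_tot = 12.711 / 100 * 3779.4
C_tot = 480.40 million $


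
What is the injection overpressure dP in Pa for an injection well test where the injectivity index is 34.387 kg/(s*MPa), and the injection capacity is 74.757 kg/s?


dP = mdot * 1000 / II
dP = 74.757 * 1000 / 34.387
dP = 2173.990 kPa
Convert: 2173.990 kPa * 1000.0 = 2.1740e+06 Pa
dP = 2.1740e+06 Pa


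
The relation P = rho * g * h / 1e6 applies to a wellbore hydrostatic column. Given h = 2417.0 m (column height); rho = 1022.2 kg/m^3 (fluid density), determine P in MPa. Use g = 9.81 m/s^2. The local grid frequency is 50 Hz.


P = rho * g * h / 1e6
P = 1022.2 * 9.81 * 2417.0 / 1e6
P = 24.237 MPa


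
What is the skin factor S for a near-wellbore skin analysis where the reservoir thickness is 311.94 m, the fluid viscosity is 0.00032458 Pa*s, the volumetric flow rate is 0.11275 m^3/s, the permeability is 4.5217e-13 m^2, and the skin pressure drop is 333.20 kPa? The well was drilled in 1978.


S = dP_s * 1000 * 2*pi*k*hr / (q*mu)
S = 333.20 * 1000 * 2*pi*4.5217e-13*311.94 / (0.11275*0.00032458)
S = 8.0690


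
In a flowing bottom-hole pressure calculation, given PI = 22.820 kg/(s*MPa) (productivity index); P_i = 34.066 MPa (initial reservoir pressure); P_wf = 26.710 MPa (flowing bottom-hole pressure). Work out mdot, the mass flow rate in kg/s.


mdot = (P_i - P_wf) * PI
mdot = (34.066 - 26.710) * 22.820
mdot = 167.86 kg/s


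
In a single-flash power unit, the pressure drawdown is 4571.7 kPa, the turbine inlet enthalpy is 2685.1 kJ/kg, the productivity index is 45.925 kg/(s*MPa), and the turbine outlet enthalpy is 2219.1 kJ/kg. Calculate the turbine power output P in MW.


Step 1: mdot = PI * dP / 1000 = 45.925 * 4571.7 / 1000 = 209.9553 kg/s
Step 2: P = mdot*(h_in - h_out)/1000 = 209.9553*(2685.1 - 2219.1)/1000 = 97.839 MW
P = 97.839 MW


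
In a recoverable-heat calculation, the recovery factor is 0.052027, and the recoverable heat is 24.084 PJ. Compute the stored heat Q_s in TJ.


Q_s = Q_rec / RF
Q_s = 24.084 / 0.052027
Q_s = 462.9135 PJ
Convert: 462.9135 PJ * 1000.0 = 4.6291e+05 TJ
Q_s = 4.6291e+05 TJ


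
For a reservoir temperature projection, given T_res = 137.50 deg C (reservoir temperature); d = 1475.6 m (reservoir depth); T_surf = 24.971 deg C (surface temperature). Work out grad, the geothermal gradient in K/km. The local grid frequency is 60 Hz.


grad = (T_res - T_surf) / d * 1000
grad = (137.50 - 24.971) / 1475.6 * 1000
grad = 76.25983 deg C/km
Convert: 76.25983 deg C/km * 1.0 = 76.260 K/km
grad = 76.260 K/km


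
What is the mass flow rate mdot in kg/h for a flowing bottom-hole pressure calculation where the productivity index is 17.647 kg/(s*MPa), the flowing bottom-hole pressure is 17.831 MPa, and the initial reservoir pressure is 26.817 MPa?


mdot = (P_i - P_wf) * PI
mdot = (26.817 - 17.831) * 17.647
mdot = 158.5759 kg/s
Convert: 158.5759 kg/s * 3600.0 = 5.7087e+05 kg/h
mdot = 5.7087e+05 kg/h


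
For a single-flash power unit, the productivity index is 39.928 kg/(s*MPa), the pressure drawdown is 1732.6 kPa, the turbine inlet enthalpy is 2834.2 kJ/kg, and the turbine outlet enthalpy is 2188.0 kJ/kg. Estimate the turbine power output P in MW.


Step 1: mdot = PI * dP / 1000 = 39.928 * 1732.6 / 1000 = 69.17925 kg/s
Step 2: P = mdot*(h_in - h_out)/1000 = 69.17925*(2834.2 - 2188.0)/1000 = 44.704 MW
P = 44.704 MW


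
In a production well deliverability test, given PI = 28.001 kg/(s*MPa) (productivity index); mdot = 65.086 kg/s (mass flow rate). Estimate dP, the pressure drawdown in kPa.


dP = mdot * 1000 / PI
dP = 65.086 * 1000 / 28.001
dP = 2324.4 kPa


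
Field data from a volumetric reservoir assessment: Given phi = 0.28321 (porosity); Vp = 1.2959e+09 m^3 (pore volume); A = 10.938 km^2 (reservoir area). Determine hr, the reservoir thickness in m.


hr = Vp / (A * 1e6 * phi)
hr = 1.2959e+09 / (10.938 * 1e6 * 0.28321)
hr = 418.34 m


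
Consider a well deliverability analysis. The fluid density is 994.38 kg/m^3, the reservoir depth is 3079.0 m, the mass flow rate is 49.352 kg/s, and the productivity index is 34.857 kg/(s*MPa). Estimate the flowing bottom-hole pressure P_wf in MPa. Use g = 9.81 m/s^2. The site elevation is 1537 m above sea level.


Step 1: P_i = rho*g*h/1e6 = 994.38*9.81*3079.0/1e6 = 30.03524 MPa
Step 2: P_wf = P_i - mdot/PI = 30.03524 - 49.352/34.857 = 28.619 MPa
P_wf = 28.619 MPa


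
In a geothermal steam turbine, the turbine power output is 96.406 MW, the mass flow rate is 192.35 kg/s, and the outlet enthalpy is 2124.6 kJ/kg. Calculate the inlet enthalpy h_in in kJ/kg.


h_in = h_out + P * 1000 / mdot
h_in = 2124.6 + 96.406 * 1000 / 192.35
h_in = 2625.8 kJ/kg


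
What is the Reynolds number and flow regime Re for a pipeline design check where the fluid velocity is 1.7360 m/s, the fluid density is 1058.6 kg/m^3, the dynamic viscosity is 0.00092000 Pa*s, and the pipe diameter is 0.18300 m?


Step 1: Re = rho*vel*D/mu = 1058.6*1.736*0.183/0.00092 = 3.6555e+05
Step 2: Re = 3.6555e+05 > 4000, so flow is turbulent.
Re = 3.6555e+05 (turbulent)


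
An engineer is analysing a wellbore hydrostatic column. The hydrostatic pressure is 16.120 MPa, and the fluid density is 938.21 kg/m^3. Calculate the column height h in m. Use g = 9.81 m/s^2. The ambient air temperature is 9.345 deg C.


h = P * 1e6 / (g * rho)
h = 16.120 * 1e6 / (9.81 * 938.21)
h = 1751.4 m


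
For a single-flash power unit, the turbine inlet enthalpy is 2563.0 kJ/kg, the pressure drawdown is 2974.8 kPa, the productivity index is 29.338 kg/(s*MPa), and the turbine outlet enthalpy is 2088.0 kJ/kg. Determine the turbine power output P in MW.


Step 1: mdot = PI * dP / 1000 = 29.338 * 2974.8 / 1000 = 87.27468 kg/s
Step 2: P = mdot*(h_in - h_out)/1000 = 87.27468*(2563.0 - 2088.0)/1000 = 41.455 MW
P = 41.455 MW


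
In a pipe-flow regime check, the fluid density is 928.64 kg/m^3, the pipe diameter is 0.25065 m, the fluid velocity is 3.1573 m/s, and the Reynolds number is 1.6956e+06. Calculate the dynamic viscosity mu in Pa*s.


mu = rho * vel * D / Re
mu = 928.64 * 3.1573 * 0.25065 / 1.6956e+06
mu = 0.00043342 Pa*s


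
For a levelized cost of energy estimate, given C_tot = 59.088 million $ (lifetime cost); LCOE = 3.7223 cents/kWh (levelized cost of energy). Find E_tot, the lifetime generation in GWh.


E_tot = C_tot / LCOE * 100
E_tot = 59.088 / 3.7223 * 100
E_tot = 1587.4 GWh


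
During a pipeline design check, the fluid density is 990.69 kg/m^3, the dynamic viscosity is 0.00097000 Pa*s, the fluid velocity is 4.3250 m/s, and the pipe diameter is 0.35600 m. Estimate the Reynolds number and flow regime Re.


Step 1: Re = rho*vel*D/mu = 990.69*4.325*0.356/0.00097 = 1.5725e+06
Step 2: Re = 1.5725e+06 > 4000, so flow is turbulent.
Re = 1.5725e+06 (turbulent)


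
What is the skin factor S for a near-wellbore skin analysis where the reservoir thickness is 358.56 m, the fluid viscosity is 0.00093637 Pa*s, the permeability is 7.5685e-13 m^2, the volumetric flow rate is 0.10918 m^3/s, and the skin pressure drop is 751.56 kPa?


S = dP_s * 1000 * 2*pi*k*hr / (q*mu)
S = 751.56 * 1000 * 2*pi*7.5685e-13*358.56 / (0.10918*0.00093637)
S = 12.535


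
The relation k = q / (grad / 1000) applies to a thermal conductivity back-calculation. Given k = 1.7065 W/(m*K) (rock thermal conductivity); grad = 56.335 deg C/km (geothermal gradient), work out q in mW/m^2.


q = k * grad / 1000
q = 1.7065 * 56.335 / 1000
q = 0.09613568 W/m^2
Convert: 0.09613568 W/m^2 * 1000.0 = 96.136 mW/m^2
q = 96.136 mW/m^2


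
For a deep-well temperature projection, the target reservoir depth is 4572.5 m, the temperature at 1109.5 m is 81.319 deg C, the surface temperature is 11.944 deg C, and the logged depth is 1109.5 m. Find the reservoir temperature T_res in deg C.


Step 1: grad = (T_d1 - T_surf)/d1 * 1000 = (81.319 - 11.944)/1109.5 * 1000 = 62.52817 deg C/km
Step 2: T_res = T_surf + grad*d2/1000 = 11.944 + 62.52817*4572.5/1000 = 297.85 deg C
T_res = 297.85 deg C


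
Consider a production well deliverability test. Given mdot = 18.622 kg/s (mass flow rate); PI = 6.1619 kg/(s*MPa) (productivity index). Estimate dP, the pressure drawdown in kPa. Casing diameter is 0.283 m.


dP = mdot * 1000 / PI
dP = 18.622 * 1000 / 6.1619
dP = 3022.1 kPa


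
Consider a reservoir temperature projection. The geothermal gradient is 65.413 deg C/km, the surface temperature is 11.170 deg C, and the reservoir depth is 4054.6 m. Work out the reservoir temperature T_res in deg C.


T_res = T_surf + grad * d / 1000
T_res = 11.170 + 65.413 * 4054.6 / 1000
T_res = 276.39 deg C


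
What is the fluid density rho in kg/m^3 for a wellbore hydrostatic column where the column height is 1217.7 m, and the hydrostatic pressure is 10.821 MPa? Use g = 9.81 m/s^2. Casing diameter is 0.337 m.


rho = P * 1e6 / (g * h)
rho = 10.821 * 1e6 / (9.81 * 1217.7)
rho = 905.85 kg/m^3


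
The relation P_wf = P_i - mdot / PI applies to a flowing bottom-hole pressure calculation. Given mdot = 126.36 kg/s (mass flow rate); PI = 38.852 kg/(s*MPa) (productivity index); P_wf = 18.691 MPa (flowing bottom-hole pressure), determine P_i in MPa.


P_i = P_wf + mdot / PI
P_i = 18.691 + 126.36 / 38.852
P_i = 21.943 MPa


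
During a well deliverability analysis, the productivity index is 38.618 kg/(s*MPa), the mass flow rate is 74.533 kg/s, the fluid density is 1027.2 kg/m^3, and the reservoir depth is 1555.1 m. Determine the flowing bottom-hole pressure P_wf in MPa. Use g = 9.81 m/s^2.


Step 1: P_i = rho*g*h/1e6 = 1027.2*9.81*1555.1/1e6 = 15.67048 MPa
Step 2: P_wf = P_i - mdot/PI = 15.67048 - 74.533/38.618 = 13.740 MPa
P_wf = 13.740 MPa


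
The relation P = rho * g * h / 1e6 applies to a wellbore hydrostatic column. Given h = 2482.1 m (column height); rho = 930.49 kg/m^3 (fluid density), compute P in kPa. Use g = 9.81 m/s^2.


P = rho * g * h / 1e6
P = 930.49 * 9.81 * 2482.1 / 1e6
P = 22.65687 MPa
Convert: 22.65687 MPa * 1000.0 = 22657 kPa
P = 22657 kPa


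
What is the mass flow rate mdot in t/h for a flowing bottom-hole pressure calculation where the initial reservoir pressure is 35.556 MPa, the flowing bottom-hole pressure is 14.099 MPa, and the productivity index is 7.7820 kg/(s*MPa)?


mdot = (P_i - P_wf) * PI
mdot = (35.556 - 14.099) * 7.7820
mdot = 166.9784 kg/s
Convert: 166.9784 kg/s * 3.6 = 601.12 t/h
mdot = 601.12 t/h


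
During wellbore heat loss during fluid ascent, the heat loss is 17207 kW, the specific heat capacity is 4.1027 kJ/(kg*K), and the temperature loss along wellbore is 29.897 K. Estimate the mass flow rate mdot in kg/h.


mdot = Q_loss / (cp * dT)
mdot = 17207 / (4.1027 * 29.897)
mdot = 140.2839 kg/s
Convert: 140.2839 kg/s * 3600.0 = 5.0502e+05 kg/h
mdot = 5.0502e+05 kg/h


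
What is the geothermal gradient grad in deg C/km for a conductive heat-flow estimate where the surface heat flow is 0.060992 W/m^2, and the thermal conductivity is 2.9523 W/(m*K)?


grad = q * 1000 / k
grad = 0.060992 * 1000 / 2.9523
grad = 20.659 deg C/km


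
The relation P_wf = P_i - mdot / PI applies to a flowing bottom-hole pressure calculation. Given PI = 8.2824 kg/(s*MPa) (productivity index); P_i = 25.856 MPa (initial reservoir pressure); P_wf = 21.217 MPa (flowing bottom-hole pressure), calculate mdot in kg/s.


mdot = (P_i - P_wf) * PI
mdot = (25.856 - 21.217) * 8.2824
mdot = 38.422 kg/s


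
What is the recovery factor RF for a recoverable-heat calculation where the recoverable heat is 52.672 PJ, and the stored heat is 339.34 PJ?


RF = Q_rec / Q_s
RF = 52.672 / 339.34
RF = 0.15522


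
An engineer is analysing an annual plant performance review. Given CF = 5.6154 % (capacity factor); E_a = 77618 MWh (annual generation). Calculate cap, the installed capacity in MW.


cap = E_a / (CF/100 * 8760)
cap = 77618 / (5.6154/100 * 8760)
cap = 157.79 MW


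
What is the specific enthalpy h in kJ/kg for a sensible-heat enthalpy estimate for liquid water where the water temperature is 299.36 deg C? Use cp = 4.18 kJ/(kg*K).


h = cp * T
h = 4.18 * 299.36
h = 1251.3 kJ/kg


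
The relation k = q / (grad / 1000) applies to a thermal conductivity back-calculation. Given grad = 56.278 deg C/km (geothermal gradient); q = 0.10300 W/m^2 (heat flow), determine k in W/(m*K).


k = q / (grad / 1000)
k = 0.10300 / (56.278 / 1000)
k = 1.8302 W/(m*K)


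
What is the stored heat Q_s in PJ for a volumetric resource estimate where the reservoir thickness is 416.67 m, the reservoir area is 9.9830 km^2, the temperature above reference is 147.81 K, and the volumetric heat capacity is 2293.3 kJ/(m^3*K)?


Step 1: Vr = A*1e6*hr = 9.983*1e6*416.67 = 4.159617e+09 m^3
Step 2: Q_s = Vr*rhoc*dT/1e12 = 4.159617e+09*2293.3*147.81/1e12 = 1410.0 PJ
Q_s = 1410.0 PJ


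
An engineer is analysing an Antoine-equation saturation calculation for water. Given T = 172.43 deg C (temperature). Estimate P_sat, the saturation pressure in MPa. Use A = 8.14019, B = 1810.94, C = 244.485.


P_sat = 10^(A - B/(C + T)) / 760 * 0.101325
P_sat = 10^(8.14019 - 1810.94/(244.485 + 172.43)) / 760 * 0.101325
P_sat = 0.83450 MPa


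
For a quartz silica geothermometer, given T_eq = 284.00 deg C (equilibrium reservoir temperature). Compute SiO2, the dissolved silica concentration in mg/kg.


SiO2 = 10^(5.19 - 1309/(T_eq + 273.15))
SiO2 = 10^(5.19 - 1309/(284.00 + 273.15))
SiO2 = 692.70 mg/kg


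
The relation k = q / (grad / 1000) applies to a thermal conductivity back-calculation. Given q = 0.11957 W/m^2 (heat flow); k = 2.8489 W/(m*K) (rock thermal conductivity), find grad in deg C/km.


grad = q / k * 1000
grad = 0.11957 / 2.8489 * 1000
grad = 41.971 deg C/km


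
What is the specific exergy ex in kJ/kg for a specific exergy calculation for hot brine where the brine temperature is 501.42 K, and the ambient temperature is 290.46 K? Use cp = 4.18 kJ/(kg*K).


ex = cp * ((T_b - T_0) - T_0 * ln(T_b/T_0))
ex = 4.18 * ((501.42 - 290.46) - 290.46 * ln(501.42/290.46))
ex = 218.93 kJ/kg


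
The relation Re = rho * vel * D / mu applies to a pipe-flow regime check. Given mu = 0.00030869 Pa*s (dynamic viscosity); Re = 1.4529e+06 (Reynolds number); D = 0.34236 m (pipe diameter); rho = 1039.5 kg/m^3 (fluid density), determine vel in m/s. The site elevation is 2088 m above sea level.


vel = Re * mu / (rho * D)
vel = 1.4529e+06 * 0.00030869 / (1039.5 * 0.34236)
vel = 1.2602 m/s


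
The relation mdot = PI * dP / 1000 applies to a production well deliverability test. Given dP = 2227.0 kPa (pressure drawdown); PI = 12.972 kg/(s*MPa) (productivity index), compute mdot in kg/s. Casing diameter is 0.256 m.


mdot = PI * dP / 1000
mdot = 12.972 * 2227.0 / 1000
mdot = 28.889 kg/s


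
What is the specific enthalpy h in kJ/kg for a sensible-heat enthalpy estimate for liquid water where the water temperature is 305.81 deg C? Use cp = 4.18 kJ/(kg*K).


h = cp * T
h = 4.18 * 305.81
h = 1278.3 kJ/kg


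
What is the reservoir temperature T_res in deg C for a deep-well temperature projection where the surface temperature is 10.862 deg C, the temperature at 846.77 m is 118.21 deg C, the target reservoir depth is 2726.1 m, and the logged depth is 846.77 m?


Step 1: grad = (T_d1 - T_surf)/d1 * 1000 = (118.21 - 10.862)/846.77 * 1000 = 126.7735 deg C/km
Step 2: T_res = T_surf + grad*d2/1000 = 10.862 + 126.7735*2726.1/1000 = 356.46 deg C
T_res = 356.46 deg C


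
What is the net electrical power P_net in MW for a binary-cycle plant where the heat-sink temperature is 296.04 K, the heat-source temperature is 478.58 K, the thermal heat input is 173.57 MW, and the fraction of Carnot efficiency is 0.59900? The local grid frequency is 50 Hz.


Step 1: eta = (1 - Tc/Th)*f = (1 - 296.04/478.58)*0.599 = 0.2284706
Step 2: P_net = eta * Q_in = 0.2284706 * 173.57 = 39.656 MW
P_net = 39.656 MW


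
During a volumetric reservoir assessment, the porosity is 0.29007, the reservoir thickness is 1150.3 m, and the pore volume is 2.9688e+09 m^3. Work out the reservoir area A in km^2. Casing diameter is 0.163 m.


A = Vp / (1e6 * hr * phi)
A = 2.9688e+09 / (1e6 * 1150.3 * 0.29007)
A = 8.8975 km^2


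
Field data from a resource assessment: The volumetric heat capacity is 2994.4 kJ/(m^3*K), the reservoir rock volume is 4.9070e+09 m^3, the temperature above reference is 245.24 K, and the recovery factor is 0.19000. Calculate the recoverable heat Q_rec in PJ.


Step 1: Q_s = Vr*rhoc*dT/1e12 = 4.9070e+09*2994.4*245.24/1e12 = 3603.439 PJ
Step 2: Q_rec = Q_s * RF = 3603.439 * 0.19 = 684.65 PJ
Q_rec = 684.65 PJ


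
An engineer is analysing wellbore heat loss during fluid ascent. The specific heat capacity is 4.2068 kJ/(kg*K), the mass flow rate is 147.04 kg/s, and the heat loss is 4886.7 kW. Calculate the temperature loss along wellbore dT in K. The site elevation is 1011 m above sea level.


dT = Q_loss / (mdot * cp)
dT = 4886.7 / (147.04 * 4.2068)
dT = 7.9000 K


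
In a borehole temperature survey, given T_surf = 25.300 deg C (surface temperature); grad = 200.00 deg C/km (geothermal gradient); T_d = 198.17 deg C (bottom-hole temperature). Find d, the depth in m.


d = (T_d - T_surf) / grad * 1000
d = (198.17 - 25.300) / 200.00 * 1000
d = 864.35 m


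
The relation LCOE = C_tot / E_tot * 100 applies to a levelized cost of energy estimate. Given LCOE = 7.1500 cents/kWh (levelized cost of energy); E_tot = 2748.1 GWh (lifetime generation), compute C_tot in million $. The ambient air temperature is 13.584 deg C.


C_tot = LCOE / 100 * E_tot
C_tot = 7.1500 / 100 * 2748.1
C_tot = 196.49 million $


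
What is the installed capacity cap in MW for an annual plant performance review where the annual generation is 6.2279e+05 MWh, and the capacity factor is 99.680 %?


cap = E_a / (CF/100 * 8760)
cap = 6.2279e+05 / (99.680/100 * 8760)
cap = 71.323 MW


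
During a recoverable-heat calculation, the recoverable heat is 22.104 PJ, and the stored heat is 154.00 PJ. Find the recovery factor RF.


RF = Q_rec / Q_s
RF = 22.104 / 154.00
RF = 0.14353


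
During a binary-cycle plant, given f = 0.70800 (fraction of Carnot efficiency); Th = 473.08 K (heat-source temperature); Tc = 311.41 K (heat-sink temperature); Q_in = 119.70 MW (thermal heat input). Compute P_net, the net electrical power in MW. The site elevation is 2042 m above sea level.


Step 1: eta = (1 - Tc/Th)*f = (1 - 311.41/473.08)*0.708 = 0.2419514
Step 2: P_net = eta * Q_in = 0.2419514 * 119.7 = 28.962 MW
P_net = 28.962 MW


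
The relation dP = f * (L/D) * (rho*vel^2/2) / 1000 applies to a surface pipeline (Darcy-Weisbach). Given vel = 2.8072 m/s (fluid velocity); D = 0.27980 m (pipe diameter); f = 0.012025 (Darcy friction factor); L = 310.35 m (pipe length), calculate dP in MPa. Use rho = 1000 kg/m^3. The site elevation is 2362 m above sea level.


dP = f * (L/D) * (rho*vel^2/2) / 1000
dP = 0.012025 * (310.35/0.27980) * (1000*2.8072^2/2) / 1000
dP = 52.55401 kPa
Convert: 52.55401 kPa * 0.001 = 0.052554 MPa
dP = 0.052554 MPa


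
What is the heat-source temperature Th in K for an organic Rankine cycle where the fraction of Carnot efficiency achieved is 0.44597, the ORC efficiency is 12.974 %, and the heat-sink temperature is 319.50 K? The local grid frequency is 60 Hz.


Th = Tc / (1 - (eta_orc/100)/f)
Th = 319.50 / (1 - (12.974/100)/0.44597)
Th = 450.58 K


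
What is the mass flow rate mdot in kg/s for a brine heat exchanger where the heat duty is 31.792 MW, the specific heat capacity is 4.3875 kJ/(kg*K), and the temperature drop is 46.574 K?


mdot = Q * 1000 / (cp * dT)
mdot = 31.792 * 1000 / (4.3875 * 46.574)
mdot = 155.58 kg/s


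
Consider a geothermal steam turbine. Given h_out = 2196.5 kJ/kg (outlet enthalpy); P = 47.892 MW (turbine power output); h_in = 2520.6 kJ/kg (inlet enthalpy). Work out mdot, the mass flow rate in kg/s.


mdot = P * 1000 / (h_in - h_out)
mdot = 47.892 * 1000 / (2520.6 - 2196.5)
mdot = 147.77 kg/s


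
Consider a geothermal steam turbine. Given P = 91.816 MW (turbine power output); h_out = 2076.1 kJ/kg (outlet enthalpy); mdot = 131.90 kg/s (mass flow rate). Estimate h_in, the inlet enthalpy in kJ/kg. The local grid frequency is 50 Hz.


h_in = h_out + P * 1000 / mdot
h_in = 2076.1 + 91.816 * 1000 / 131.90
h_in = 2772.2 kJ/kg


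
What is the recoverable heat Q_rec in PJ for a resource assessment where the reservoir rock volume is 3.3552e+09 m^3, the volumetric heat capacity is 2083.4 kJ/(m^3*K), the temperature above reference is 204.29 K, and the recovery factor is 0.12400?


Step 1: Q_s = Vr*rhoc*dT/1e12 = 3.3552e+09*2083.4*204.29/1e12 = 1428.033 PJ
Step 2: Q_rec = Q_s * RF = 1428.033 * 0.124 = 177.08 PJ
Q_rec = 177.08 PJ


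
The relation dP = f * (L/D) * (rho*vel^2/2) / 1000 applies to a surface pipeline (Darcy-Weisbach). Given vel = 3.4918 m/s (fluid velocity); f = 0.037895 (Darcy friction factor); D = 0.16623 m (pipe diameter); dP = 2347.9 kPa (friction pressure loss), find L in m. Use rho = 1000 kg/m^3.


L = dP*1000*D / (f*rho*vel^2/2)
L = 2347.9*1000*0.16623 / (0.037895*1000*3.4918^2/2)
L = 1689.4 m


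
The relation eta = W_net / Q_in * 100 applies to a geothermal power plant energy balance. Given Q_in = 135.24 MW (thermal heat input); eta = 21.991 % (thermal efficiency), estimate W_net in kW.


W_net = eta / 100 * Q_in
W_net = 21.991 / 100 * 135.24
W_net = 29.74063 MW
Convert: 29.74063 MW * 1000.0 = 29741 kW
W_net = 29741 kW


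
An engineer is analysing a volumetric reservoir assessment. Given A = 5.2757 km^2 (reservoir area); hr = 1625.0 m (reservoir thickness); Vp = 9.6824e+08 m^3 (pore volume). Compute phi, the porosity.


phi = Vp / (A * 1e6 * hr)
phi = 9.6824e+08 / (5.2757 * 1e6 * 1625.0)
phi = 0.11294


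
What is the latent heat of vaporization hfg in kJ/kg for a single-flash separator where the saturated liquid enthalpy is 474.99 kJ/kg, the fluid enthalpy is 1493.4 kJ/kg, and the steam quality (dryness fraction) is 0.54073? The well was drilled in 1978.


hfg = (h - hf) / x
hfg = (1493.4 - 474.99) / 0.54073
hfg = 1883.4 kJ/kg


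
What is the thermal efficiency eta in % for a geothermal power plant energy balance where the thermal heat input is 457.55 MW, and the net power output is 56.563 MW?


eta = W_net / Q_in * 100
eta = 56.563 / 457.55 * 100
eta = 12.362 %


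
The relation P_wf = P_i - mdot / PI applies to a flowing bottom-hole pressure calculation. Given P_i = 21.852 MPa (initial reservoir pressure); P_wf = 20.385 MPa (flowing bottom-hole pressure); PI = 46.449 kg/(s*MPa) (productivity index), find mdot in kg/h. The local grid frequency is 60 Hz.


mdot = (P_i - P_wf) * PI
mdot = (21.852 - 20.385) * 46.449
mdot = 68.14068 kg/s
Convert: 68.14068 kg/s * 3600.0 = 2.4531e+05 kg/h
mdot = 2.4531e+05 kg/h


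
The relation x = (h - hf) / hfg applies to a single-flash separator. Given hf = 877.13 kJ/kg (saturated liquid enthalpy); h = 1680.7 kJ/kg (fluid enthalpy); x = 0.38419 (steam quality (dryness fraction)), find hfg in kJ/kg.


hfg = (h - hf) / x
hfg = (1680.7 - 877.13) / 0.38419
hfg = 2091.6 kJ/kg


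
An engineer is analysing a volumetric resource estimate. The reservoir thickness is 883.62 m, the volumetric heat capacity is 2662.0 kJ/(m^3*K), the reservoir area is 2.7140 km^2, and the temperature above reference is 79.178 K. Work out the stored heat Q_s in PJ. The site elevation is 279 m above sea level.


Step 1: Vr = A*1e6*hr = 2.714*1e6*883.62 = 2.398145e+09 m^3
Step 2: Q_s = Vr*rhoc*dT/1e12 = 2.398145e+09*2662.0*79.178/1e12 = 505.46 PJ
Q_s = 505.46 PJ
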